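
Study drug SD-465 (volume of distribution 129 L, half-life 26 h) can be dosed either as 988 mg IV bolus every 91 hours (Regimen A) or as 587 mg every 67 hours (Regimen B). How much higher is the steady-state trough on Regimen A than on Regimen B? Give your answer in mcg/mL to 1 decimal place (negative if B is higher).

Regimen A: f = (1/2)^(91/26) ≈ 0.0884; Cmin,ss = (988/129)·f/(1−f) ≈ 0.743 mcg/mL.
Regimen B: f = (1/2)^(67/26) ≈ 0.1676; Cmin,ss = (587/129)·f/(1−f) ≈ 0.916 mcg/mL.
Difference ≈ 0.743 − 0.916 ≈ -0.173 mcg/mL.

-0.2 mcg/mL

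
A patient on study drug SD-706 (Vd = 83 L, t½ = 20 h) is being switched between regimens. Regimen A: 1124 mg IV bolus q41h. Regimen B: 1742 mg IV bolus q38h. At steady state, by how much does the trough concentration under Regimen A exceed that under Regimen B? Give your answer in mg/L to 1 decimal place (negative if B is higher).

Regimen A: f = (1/2)^(41/20) ≈ 0.2415; Cmin,ss = (1124/83)·f/(1−f) ≈ 4.312 mg/L.
Regimen B: f = (1/2)^(38/20) ≈ 0.2679; Cmin,ss = (1742/83)·f/(1−f) ≈ 7.680 mg/L.
Difference ≈ 4.312 − 7.680 ≈ -3.368 mg/L.

-3.4 mg/L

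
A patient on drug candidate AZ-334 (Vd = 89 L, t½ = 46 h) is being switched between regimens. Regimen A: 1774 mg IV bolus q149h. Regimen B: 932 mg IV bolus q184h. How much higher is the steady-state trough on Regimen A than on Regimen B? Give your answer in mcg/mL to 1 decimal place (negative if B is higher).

1.7 mcg/mL

Regimen A: f = (1/2)^(149/46) ≈ 0.1059; Cmin,ss = (1774/89)·f/(1−f) ≈ 2.361 mcg/mL.
Regimen B: f = (1/2)^(184/46) ≈ 0.0625; Cmin,ss = (932/89)·f/(1−f) ≈ 0.698 mcg/mL.
Difference ≈ 2.361 − 0.698 ≈ 1.663 mcg/mL.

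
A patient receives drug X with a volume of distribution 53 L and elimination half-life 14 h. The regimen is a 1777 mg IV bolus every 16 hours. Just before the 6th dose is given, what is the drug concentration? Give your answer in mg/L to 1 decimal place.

27.2 mg/L

f = (1/2)^(τ/t½) = (1/2)^(16/14) ≈ 0.4529.
C₀ = D/Vd = 1777/53 ≈ 33.528 mg/L.
Before the 6th dose, 5 doses have been given. Superposition: Cmin = C₀·(f + f² + … + f^5).
≈ 33.528 × (0.4529 + 0.2051 + 0.0929 + 0.0421 + 0.0191) ≈ 33.528 × 0.8121 ≈ 27.228 mg/L.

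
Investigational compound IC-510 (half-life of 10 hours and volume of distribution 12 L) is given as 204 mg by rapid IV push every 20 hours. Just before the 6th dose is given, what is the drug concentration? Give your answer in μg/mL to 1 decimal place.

5.7 μg/mL

f = (1/2)^(τ/t½) = (1/2)^(20/10) ≈ 0.2500.
C₀ = D/Vd = 204/12 ≈ 17.000 μg/mL.
Before the 6th dose, 5 doses have been given. Superposition: Cmin = C₀·(f + f² + … + f^5).
≈ 17.000 × (0.2500 + 0.0625 + 0.0156 + 0.0039 + 0.0010) ≈ 17.000 × 0.3330 ≈ 5.661 μg/mL.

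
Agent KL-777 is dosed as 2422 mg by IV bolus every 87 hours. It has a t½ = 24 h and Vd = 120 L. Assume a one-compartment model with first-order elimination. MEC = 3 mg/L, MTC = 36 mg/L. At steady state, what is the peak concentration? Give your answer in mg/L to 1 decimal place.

22.0 mg/L

Over one 87-h interval, 87/24 ≈ 3.625 half-lives elapse, leaving f ≈ 0.0811 of each dose.
Accumulation ratio R = 1/(1 − f) ≈ 1/0.9189 ≈ 1.0883.
Single-dose peak C₀ = D/Vd = 2422/120 ≈ 20.183 mg/L.
Cmax,ss = C₀/(1 − f) ≈ 20.183/0.9189 ≈ 21.964 mg/L.
Peak 22.0 mg/L vs MTC 36 mg/L: below toxic threshold.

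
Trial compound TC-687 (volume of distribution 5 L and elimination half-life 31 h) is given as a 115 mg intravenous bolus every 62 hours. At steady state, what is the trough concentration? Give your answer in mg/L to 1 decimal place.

τ = 62 h = 2 half-lives, so f = (1/2)^2 = 0.25.
Accumulation ratio R = 1/(1 − f) = 1/0.75 = 4/3.
Single-dose peak C₀ = D/Vd = 115/5 = 23 mg/L.
Steady-state peak Cmax,ss = C₀·R = 23 × 4/3 ≈ 30.667 mg/L.
Steady-state trough Cmin,ss = Cmax,ss·f ≈ 30.667 × 0.25 ≈ 7.667 mg/L.

7.7 mg/L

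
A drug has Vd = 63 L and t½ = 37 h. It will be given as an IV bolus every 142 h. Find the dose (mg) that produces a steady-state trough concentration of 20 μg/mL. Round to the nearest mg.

τ/t½ = 142/37 ≈ 3.8378, so f = (1/2)^(142/37) ≈ 0.069935.
Cmin,ss = (D/Vd)·f/(1−f), so D = Cmin,ss·Vd·(1−f)/f.
D = 20 × 63 × (1−f)/f ≈ 20 × 63 × 13.29899 ≈ 16756.73 mg.

16757 mg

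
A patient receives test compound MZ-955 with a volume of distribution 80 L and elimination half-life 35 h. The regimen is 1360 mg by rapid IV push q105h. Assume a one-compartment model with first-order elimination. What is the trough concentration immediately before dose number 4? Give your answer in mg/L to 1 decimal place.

2.4 mg/L

f = (1/2)^(τ/t½) = (1/2)^(105/35) ≈ 0.1250.
C₀ = D/Vd = 1360/80 ≈ 17.000 mg/L.
Before the 4th dose, 3 doses have been given. Superposition: Cmin = C₀·(f + f² + … + f^3).
≈ 17.000 × (0.1250 + 0.0156 + 0.0020) ≈ 17.000 × 0.1426 ≈ 2.424 mg/L.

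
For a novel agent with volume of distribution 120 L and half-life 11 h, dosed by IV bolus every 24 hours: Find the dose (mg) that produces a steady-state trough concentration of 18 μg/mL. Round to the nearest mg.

7640 mg

τ/t½ = 24/11 ≈ 2.1818, so f = (1/2)^(24/11) ≈ 0.220398.
Cmin,ss = (D/Vd)·f/(1−f), so D = Cmin,ss·Vd·(1−f)/f.
D = 18 × 120 × (1−f)/f ≈ 18 × 120 × 3.53725 ≈ 7640.46 mg.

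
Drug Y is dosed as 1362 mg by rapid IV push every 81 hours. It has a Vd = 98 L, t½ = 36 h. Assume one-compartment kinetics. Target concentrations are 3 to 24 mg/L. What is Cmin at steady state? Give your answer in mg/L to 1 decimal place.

3.7 mg/L

k = ln2/t½ = ln2/36 ≈ 0.019254 h⁻¹; fraction remaining f = e^(−kτ) = e^(−0.019254×81) ≈ 0.2102.
Each bolus raises the concentration by D/Vd = 1362/98 ≈ 13.898 mg/L.
Steady-state trough Cmin,ss = C₀·f/(1−f) ≈ 13.898 × 0.2102/0.7898 ≈ 3.699 mg/L.
Trough 3.7 mg/L vs MEC 3 mg/L: adequate.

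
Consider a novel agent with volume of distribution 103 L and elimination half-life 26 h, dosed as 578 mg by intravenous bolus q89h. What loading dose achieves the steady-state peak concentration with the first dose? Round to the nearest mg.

637 mg

f = (1/2)^(89/26) ≈ 0.093229; accumulation ratio R = 1/(1−f) ≈ 1.10281.
Loading dose to hit Cmax,ss on first dose: D_load = D_maint·R ≈ 578 × 1.10281 ≈ 637.42 mg.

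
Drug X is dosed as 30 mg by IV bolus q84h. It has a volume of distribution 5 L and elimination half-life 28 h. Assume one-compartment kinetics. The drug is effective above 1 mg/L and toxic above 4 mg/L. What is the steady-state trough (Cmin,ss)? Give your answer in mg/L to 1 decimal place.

τ = 84 h = 3 half-lives, so f = (1/2)^3 = 0.125.
Accumulation ratio R = 1/(1 − f) = 1/0.875 = 8/7.
Single-dose peak C₀ = D/Vd = 30/5 = 6 mg/L.
Steady-state peak Cmax,ss = C₀·R = 6 × 8/7 ≈ 6.857 mg/L.
Steady-state trough Cmin,ss = Cmax,ss·f ≈ 6.857 × 0.125 ≈ 0.857 mg/L.
Trough 0.9 mg/L vs MEC 1 mg/L: subtherapeutic.

0.9 mg/L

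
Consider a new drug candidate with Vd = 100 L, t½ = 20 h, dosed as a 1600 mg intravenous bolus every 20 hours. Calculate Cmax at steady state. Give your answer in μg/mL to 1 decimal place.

32.0 μg/mL

The dosing interval is 1 half-life, so f = 2^(−1) = 0.5.
Accumulation ratio R = 1/(1 − f) = 1/0.5 = 2/1.
Single-dose peak C₀ = D/Vd = 1600/100 = 16 μg/mL.
Steady-state peak Cmax,ss = C₀·R = 16 × 2/1 ≈ 32.000 μg/mL.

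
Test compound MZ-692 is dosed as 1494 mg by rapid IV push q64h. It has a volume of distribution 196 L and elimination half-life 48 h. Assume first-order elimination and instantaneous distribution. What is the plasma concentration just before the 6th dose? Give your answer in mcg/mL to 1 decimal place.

f = (1/2)^(τ/t½) = (1/2)^(64/48) ≈ 0.3969.
C₀ = D/Vd = 1494/196 ≈ 7.622 mcg/mL.
Before the 6th dose, 5 doses have been given. Superposition: Cmin = C₀·(f + f² + … + f^5).
≈ 7.622 × (0.3969 + 0.1575 + 0.0625 + 0.0248 + 0.0098) ≈ 7.622 × 0.6515 ≈ 4.966 mcg/mL.

5.0 mcg/mL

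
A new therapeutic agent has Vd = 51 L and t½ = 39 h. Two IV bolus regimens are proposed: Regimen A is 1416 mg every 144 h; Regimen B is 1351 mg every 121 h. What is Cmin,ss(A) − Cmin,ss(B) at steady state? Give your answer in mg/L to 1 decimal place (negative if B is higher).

Regimen A: f = (1/2)^(144/39) ≈ 0.0774; Cmin,ss = (1416/51)·f/(1−f) ≈ 2.329 mg/L.
Regimen B: f = (1/2)^(121/39) ≈ 0.1164; Cmin,ss = (1351/51)·f/(1−f) ≈ 3.490 mg/L.
Difference ≈ 2.329 − 3.490 ≈ -1.161 mg/L.

-1.2 mg/L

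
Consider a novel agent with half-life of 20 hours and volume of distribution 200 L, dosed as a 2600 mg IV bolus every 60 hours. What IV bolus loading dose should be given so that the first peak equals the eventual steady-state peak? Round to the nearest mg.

2971 mg

f = (1/2)^(60/20) ≈ 0.125000; accumulation ratio R = 1/(1−f) ≈ 1.14286.
Loading dose to hit Cmax,ss on first dose: D_load = D_maint·R ≈ 2600 × 1.14286 ≈ 2971.44 mg.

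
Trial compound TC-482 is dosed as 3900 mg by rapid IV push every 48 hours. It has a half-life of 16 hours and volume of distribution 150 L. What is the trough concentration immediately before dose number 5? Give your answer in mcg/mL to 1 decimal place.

3.7 mcg/mL

f = (1/2)^(τ/t½) = (1/2)^(48/16) ≈ 0.1250.
C₀ = D/Vd = 3900/150 ≈ 26.000 mcg/mL.
Before the 5th dose, 4 doses have been given. Superposition: Cmin = C₀·(f + f² + … + f^4).
≈ 26.000 × (0.1250 + 0.0156 + 0.0020 + 0.0002) ≈ 26.000 × 0.1428 ≈ 3.713 mcg/mL.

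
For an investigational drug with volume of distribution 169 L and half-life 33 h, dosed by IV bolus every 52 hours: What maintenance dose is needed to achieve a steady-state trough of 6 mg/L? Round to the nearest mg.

τ/t½ = 52/33 ≈ 1.5758, so f = (1/2)^(52/33) ≈ 0.335467.
Cmin,ss = (D/Vd)·f/(1−f), so D = Cmin,ss·Vd·(1−f)/f.
D = 6 × 169 × (1−f)/f ≈ 6 × 169 × 1.98092 ≈ 2008.65 mg.

2009 mg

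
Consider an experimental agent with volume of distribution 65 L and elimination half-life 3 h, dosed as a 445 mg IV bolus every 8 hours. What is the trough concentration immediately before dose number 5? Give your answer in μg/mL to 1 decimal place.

1.3 μg/mL

f = (1/2)^(τ/t½) = (1/2)^(8/3) ≈ 0.1575.
C₀ = D/Vd = 445/65 ≈ 6.846 μg/mL.
Before the 5th dose, 4 doses have been given. Superposition: Cmin = C₀·(f + f² + … + f^4).
≈ 6.846 × (0.1575 + 0.0248 + 0.0039 + 0.0006) ≈ 6.846 × 0.1868 ≈ 1.279 μg/mL.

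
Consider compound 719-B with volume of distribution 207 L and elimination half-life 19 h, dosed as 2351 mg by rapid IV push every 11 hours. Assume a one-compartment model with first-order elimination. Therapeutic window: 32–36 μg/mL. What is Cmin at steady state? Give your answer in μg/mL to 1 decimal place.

k = ln2/t½ = ln2/19 ≈ 0.036481 h⁻¹; fraction remaining f = e^(−kτ) = e^(−0.036481×11) ≈ 0.6695.
At steady state, accumulation factor R = 1/(1 − e^(−kτ)) ≈ 3.0257.
Single-dose peak C₀ = D/Vd = 2351/207 ≈ 11.357 μg/mL.
Cmax,ss = C₀/(1 − f) ≈ 11.357/0.3305 ≈ 34.363 μg/mL.
One interval later, Cmin,ss = Cmax,ss·e^(−kτ) ≈ 34.363 × 0.6695 ≈ 23.006 μg/mL.
Trough 23.0 μg/mL vs MEC 32 μg/mL: subtherapeutic.

23.0 μg/mL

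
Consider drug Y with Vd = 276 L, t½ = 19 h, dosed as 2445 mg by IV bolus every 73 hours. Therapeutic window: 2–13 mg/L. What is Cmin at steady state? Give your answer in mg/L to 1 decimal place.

0.7 mg/L

Over one 73-h interval, 73/19 ≈ 3.8421 half-lives elapse, leaving f ≈ 0.0697 of each dose.
Accumulation ratio R = 1/(1 − f) ≈ 1/0.9303 ≈ 1.0749.
Single-dose peak C₀ = D/Vd = 2445/276 ≈ 8.859 mg/L.
Cmax,ss = C₀/(1 − f) ≈ 8.859/0.9303 ≈ 9.523 mg/L.
Steady-state trough Cmin,ss = Cmax,ss·f ≈ 9.523 × 0.0697 ≈ 0.664 mg/L.
Trough 0.7 mg/L vs MEC 2 mg/L: subtherapeutic.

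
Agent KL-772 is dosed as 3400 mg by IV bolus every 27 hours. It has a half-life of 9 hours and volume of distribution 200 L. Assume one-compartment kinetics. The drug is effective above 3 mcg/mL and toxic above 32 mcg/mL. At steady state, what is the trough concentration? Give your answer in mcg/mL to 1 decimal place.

2.4 mcg/mL

The dosing interval is 3 half-lives, so f = 2^(−3) = 0.125.
Accumulation ratio R = 1/(1 − f) = 1/0.875 = 8/7.
Single-dose peak C₀ = D/Vd = 3400/200 = 17 mcg/mL.
Steady-state peak Cmax,ss = C₀·R = 17 × 8/7 ≈ 19.429 mcg/mL.
Steady-state trough Cmin,ss = Cmax,ss·f ≈ 19.429 × 0.125 ≈ 2.429 mcg/mL.
Trough 2.4 mcg/mL vs MEC 3 mcg/mL: subtherapeutic.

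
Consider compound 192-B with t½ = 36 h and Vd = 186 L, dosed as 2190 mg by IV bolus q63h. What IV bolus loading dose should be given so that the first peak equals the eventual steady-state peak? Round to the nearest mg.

3117 mg

f = (1/2)^(63/36) ≈ 0.297302; accumulation ratio R = 1/(1−f) ≈ 1.42309.
Loading dose to hit Cmax,ss on first dose: D_load = D_maint·R ≈ 2190 × 1.42309 ≈ 3116.57 mg.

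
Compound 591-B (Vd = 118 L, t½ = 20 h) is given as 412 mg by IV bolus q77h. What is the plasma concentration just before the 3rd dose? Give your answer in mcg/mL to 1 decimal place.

f = (1/2)^(τ/t½) = (1/2)^(77/20) ≈ 0.0693.
C₀ = D/Vd = 412/118 ≈ 3.492 mcg/mL.
Before the 3rd dose, 2 doses have been given. Superposition: Cmin = C₀·(f + f²).
≈ 3.492 × (0.0693 + 0.0048) ≈ 3.492 × 0.0741 ≈ 0.259 mcg/mL.

0.3 mcg/mL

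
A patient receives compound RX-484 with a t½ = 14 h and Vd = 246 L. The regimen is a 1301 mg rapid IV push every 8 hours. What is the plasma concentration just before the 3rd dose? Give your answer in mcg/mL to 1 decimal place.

f = (1/2)^(τ/t½) = (1/2)^(8/14) ≈ 0.6730.
C₀ = D/Vd = 1301/246 ≈ 5.289 mcg/mL.
Before the 3rd dose, 2 doses have been given. Superposition: Cmin = C₀·(f + f²).
≈ 5.289 × (0.6730 + 0.4529) ≈ 5.289 × 1.1259 ≈ 5.955 mcg/mL.

6.0 mcg/mL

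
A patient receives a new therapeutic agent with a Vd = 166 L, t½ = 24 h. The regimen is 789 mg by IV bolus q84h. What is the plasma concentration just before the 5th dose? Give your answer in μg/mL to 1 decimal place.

0.5 μg/mL

f = (1/2)^(τ/t½) = (1/2)^(84/24) ≈ 0.0884.
C₀ = D/Vd = 789/166 ≈ 4.753 μg/mL.
Before the 5th dose, 4 doses have been given. Superposition: Cmin = C₀·(f + f² + … + f^4).
≈ 4.753 × (0.0884 + 0.0078 + 0.0007 + 0.0001) ≈ 4.753 × 0.0970 ≈ 0.461 μg/mL.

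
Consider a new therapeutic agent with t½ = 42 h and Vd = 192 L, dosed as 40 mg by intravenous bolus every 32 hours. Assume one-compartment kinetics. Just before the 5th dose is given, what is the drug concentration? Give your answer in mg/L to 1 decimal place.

f = (1/2)^(τ/t½) = (1/2)^(32/42) ≈ 0.5897.
C₀ = D/Vd = 40/192 ≈ 0.208 mg/L.
Before the 5th dose, 4 doses have been given. Superposition: Cmin = C₀·(f + f² + … + f^4).
≈ 0.208 × (0.5897 + 0.3477 + 0.2051 + 0.1209) ≈ 0.208 × 1.2634 ≈ 0.263 mg/L.

0.3 mg/L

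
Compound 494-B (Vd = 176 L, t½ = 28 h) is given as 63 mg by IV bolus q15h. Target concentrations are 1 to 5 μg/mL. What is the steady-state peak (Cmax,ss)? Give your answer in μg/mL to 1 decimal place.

1.2 μg/mL

k = ln2/t½ = ln2/28 ≈ 0.024755 h⁻¹; fraction remaining f = e^(−kτ) = e^(−0.024755×15) ≈ 0.6898.
At steady state, accumulation factor R = 1/(1 − e^(−kτ)) ≈ 3.2237.
Single-dose peak C₀ = D/Vd = 63/176 ≈ 0.358 μg/mL.
Cmax,ss = C₀/(1 − f) ≈ 0.358/0.3102 ≈ 1.154 μg/mL.
Peak 1.2 μg/mL vs MTC 5 μg/mL: below toxic threshold.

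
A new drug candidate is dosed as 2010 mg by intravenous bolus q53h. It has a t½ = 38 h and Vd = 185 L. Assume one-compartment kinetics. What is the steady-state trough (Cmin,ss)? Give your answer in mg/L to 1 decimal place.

6.7 mg/L

τ/t½ = 53/38 ≈ 1.3947, so fraction remaining f = (1/2)^(53/38) ≈ 0.3803.
Single-dose peak C₀ = D/Vd = 2010/185 ≈ 10.865 mg/L.
Steady-state trough Cmin,ss = C₀·f/(1−f) ≈ 10.865 × 0.3803/0.6197 ≈ 6.668 mg/L.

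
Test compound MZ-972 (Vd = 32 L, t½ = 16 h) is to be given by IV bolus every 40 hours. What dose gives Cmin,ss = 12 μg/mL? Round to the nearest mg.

τ/t½ = 40/16 ≈ 2.5, so f = (1/2)^(40/16) ≈ 0.176777.
Cmin,ss = (D/Vd)·f/(1−f), so D = Cmin,ss·Vd·(1−f)/f.
D = 12 × 32 × (1−f)/f ≈ 12 × 32 × 4.65684 ≈ 1788.23 mg.

1788 mg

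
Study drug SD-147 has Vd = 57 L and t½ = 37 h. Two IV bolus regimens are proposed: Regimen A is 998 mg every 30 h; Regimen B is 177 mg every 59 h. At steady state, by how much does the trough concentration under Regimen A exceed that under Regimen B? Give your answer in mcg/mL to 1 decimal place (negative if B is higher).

Regimen A: f = (1/2)^(30/37) ≈ 0.5701; Cmin,ss = (998/57)·f/(1−f) ≈ 23.219 mcg/mL.
Regimen B: f = (1/2)^(59/37) ≈ 0.3311; Cmin,ss = (177/57)·f/(1−f) ≈ 1.537 mcg/mL.
Difference ≈ 23.219 − 1.537 ≈ 21.682 mcg/mL.

21.7 mcg/mL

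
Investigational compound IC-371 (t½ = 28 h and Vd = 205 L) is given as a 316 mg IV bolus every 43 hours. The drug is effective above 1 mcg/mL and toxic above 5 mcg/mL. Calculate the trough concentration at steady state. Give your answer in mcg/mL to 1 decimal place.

Over one 43-h interval, 43/28 ≈ 1.5357 half-lives elapse, leaving f ≈ 0.3449 of each dose.
Single-dose peak C₀ = D/Vd = 316/205 ≈ 1.541 mcg/mL.
Steady-state trough Cmin,ss = C₀·f/(1−f) ≈ 1.541 × 0.3449/0.6551 ≈ 0.811 mcg/mL.
Trough 0.8 mcg/mL vs MEC 1 mcg/mL: subtherapeutic.

0.8 mcg/mL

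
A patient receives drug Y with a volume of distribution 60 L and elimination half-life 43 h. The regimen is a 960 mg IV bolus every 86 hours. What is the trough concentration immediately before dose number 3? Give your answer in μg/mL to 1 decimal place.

f = (1/2)^(τ/t½) = (1/2)^(86/43) ≈ 0.2500.
C₀ = D/Vd = 960/60 ≈ 16.000 μg/mL.
Before the 3rd dose, 2 doses have been given. Superposition: Cmin = C₀·(f + f²).
≈ 16.000 × (0.2500 + 0.0625) ≈ 16.000 × 0.3125 ≈ 5.000 μg/mL.

5.0 μg/mL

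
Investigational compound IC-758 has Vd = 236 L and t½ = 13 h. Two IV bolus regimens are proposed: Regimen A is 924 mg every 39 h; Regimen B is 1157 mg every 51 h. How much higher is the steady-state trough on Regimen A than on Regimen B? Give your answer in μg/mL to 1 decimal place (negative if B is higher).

Regimen A: f = (1/2)^(39/13) ≈ 0.1250; Cmin,ss = (924/236)·f/(1−f) ≈ 0.559 μg/mL.
Regimen B: f = (1/2)^(51/13) ≈ 0.0659; Cmin,ss = (1157/236)·f/(1−f) ≈ 0.346 μg/mL.
Difference ≈ 0.559 − 0.346 ≈ 0.213 μg/mL.

0.2 μg/mL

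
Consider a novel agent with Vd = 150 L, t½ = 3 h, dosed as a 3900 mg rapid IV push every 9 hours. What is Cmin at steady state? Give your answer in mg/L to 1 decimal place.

τ = 9 h = 3 half-lives, so f = (1/2)^3 = 0.125.
At steady state, R = 1/(1 − 0.125) = 8/7.
Single-dose peak C₀ = D/Vd = 3900/150 = 26 mg/L.
Steady-state peak Cmax,ss = C₀·R = 26 × 8/7 ≈ 29.714 mg/L.
Steady-state trough Cmin,ss = Cmax,ss·f ≈ 29.714 × 0.125 ≈ 3.714 mg/L.

3.7 mg/L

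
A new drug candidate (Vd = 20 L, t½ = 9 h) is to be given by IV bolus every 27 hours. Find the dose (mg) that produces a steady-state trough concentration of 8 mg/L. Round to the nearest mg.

1120 mg

τ/t½ = 27/9 ≈ 3, so f = (1/2)^(27/9) ≈ 0.125000.
Cmin,ss = (D/Vd)·f/(1−f), so D = Cmin,ss·Vd·(1−f)/f.
D = 8 × 20 × (1−f)/f ≈ 8 × 20 × 7.00000 ≈ 1120.00 mg.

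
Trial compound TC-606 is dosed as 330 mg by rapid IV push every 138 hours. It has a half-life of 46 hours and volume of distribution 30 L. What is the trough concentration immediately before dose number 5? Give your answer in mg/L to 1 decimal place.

1.6 mg/L

f = (1/2)^(τ/t½) = (1/2)^(138/46) ≈ 0.1250.
C₀ = D/Vd = 330/30 ≈ 11.000 mg/L.
Before the 5th dose, 4 doses have been given. Superposition: Cmin = C₀·(f + f² + … + f^4).
≈ 11.000 × (0.1250 + 0.0156 + 0.0020 + 0.0002) ≈ 11.000 × 0.1428 ≈ 1.571 mg/L.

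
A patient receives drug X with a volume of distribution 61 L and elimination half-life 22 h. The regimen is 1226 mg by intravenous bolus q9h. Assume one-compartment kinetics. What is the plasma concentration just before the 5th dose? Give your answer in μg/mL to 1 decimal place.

41.6 μg/mL

f = (1/2)^(τ/t½) = (1/2)^(9/22) ≈ 0.7531.
C₀ = D/Vd = 1226/61 ≈ 20.098 μg/mL.
Before the 5th dose, 4 doses have been given. Superposition: Cmin = C₀·(f + f² + … + f^4).
≈ 20.098 × (0.7531 + 0.5672 + 0.4271 + 0.3217) ≈ 20.098 × 2.0691 ≈ 41.585 μg/mL.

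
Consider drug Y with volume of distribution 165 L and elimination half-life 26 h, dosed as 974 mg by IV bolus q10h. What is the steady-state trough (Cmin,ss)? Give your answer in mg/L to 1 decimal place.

19.3 mg/L

Over one 10-h interval, 10/26 ≈ 0.38462 half-lives elapse, leaving f ≈ 0.7660 of each dose.
Each bolus raises the concentration by D/Vd = 974/165 ≈ 5.903 mg/L.
Steady-state trough Cmin,ss = C₀·f/(1−f) ≈ 5.903 × 0.7660/0.2340 ≈ 19.323 mg/L.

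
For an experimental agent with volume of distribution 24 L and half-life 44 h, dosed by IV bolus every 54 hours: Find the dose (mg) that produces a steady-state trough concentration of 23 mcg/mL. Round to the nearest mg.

τ/t½ = 54/44 ≈ 1.2273, so f = (1/2)^(54/44) ≈ 0.427124.
Cmin,ss = (D/Vd)·f/(1−f), so D = Cmin,ss·Vd·(1−f)/f.
D = 23 × 24 × (1−f)/f ≈ 23 × 24 × 1.34124 ≈ 740.36 mg.

740 mg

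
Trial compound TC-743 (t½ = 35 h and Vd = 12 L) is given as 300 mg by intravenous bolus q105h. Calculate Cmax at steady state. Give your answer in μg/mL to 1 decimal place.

τ = 105 h = 3 half-lives, so f = (1/2)^3 = 0.125.
At steady state, R = 1/(1 − 0.125) = 8/7.
Single-dose peak C₀ = D/Vd = 300/12 = 25 μg/mL.
Steady-state peak Cmax,ss = C₀·R = 25 × 8/7 ≈ 28.571 μg/mL.

28.6 μg/mL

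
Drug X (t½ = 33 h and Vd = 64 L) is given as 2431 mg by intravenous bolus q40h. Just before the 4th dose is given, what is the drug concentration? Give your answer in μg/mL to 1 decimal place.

26.5 μg/mL

f = (1/2)^(τ/t½) = (1/2)^(40/33) ≈ 0.4316.
C₀ = D/Vd = 2431/64 ≈ 37.984 μg/mL.
Before the 4th dose, 3 doses have been given. Superposition: Cmin = C₀·(f + f² + … + f^3).
≈ 37.984 × (0.4316 + 0.1863 + 0.0804) ≈ 37.984 × 0.6983 ≈ 26.524 μg/mL.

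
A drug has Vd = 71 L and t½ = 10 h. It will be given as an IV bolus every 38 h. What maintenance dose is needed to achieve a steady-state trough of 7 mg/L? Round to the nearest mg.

6426 mg

τ/t½ = 38/10 ≈ 3.8, so f = (1/2)^(38/10) ≈ 0.071794.
Cmin,ss = (D/Vd)·f/(1−f), so D = Cmin,ss·Vd·(1−f)/f.
D = 7 × 71 × (1−f)/f ≈ 7 × 71 × 12.92874 ≈ 6425.58 mg.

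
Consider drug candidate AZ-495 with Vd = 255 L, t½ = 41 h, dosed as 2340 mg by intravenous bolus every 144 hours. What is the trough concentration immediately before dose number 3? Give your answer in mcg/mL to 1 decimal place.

f = (1/2)^(τ/t½) = (1/2)^(144/41) ≈ 0.0876.
C₀ = D/Vd = 2340/255 ≈ 9.176 mcg/mL.
Before the 3rd dose, 2 doses have been given. Superposition: Cmin = C₀·(f + f²).
≈ 9.176 × (0.0876 + 0.0077) ≈ 9.176 × 0.0953 ≈ 0.874 mcg/mL.

0.9 mcg/mL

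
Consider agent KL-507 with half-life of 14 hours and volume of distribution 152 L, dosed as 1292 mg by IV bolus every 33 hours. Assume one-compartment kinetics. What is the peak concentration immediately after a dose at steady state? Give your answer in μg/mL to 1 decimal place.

k = ln2/t½ = ln2/14 ≈ 0.049511 h⁻¹; fraction remaining f = e^(−kτ) = e^(−0.049511×33) ≈ 0.1952.
Accumulation ratio R = 1/(1 − f) ≈ 1/0.8048 ≈ 1.2425.
Each bolus raises the concentration by D/Vd = 1292/152 ≈ 8.500 μg/mL.
Steady-state peak Cmax,ss = C₀·R ≈ 8.500 × 1.2425 ≈ 10.561 μg/mL.

10.6 μg/mL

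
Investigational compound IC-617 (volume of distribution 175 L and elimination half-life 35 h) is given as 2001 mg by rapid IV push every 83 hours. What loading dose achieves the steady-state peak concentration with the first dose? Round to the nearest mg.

2480 mg

f = (1/2)^(83/35) ≈ 0.193254; accumulation ratio R = 1/(1−f) ≈ 1.23955.
Loading dose to hit Cmax,ss on first dose: D_load = D_maint·R ≈ 2001 × 1.23955 ≈ 2480.34 mg.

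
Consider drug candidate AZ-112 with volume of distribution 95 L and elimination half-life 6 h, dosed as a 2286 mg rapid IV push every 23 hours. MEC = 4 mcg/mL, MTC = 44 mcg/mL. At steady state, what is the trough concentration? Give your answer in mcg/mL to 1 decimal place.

k = ln2/t½ = ln2/6 ≈ 0.115525 h⁻¹; fraction remaining f = e^(−kτ) = e^(−0.115525×23) ≈ 0.0702.
Accumulation ratio R = 1/(1 − f) ≈ 1/0.9298 ≈ 1.0755.
Each bolus raises the concentration by D/Vd = 2286/95 ≈ 24.063 mcg/mL.
Steady-state peak Cmax,ss = C₀·R ≈ 24.063 × 1.0755 ≈ 25.880 mcg/mL.
One interval later, Cmin,ss = Cmax,ss·e^(−kτ) ≈ 25.880 × 0.0702 ≈ 1.817 mcg/mL.
Trough 1.8 mcg/mL vs MEC 4 mcg/mL: subtherapeutic.

1.8 mcg/mL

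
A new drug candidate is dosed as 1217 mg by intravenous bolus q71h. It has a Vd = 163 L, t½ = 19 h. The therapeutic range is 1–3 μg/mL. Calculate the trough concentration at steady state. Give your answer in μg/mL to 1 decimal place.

0.6 μg/mL

τ/t½ = 71/19 ≈ 3.7368, so fraction remaining f = (1/2)^(71/19) ≈ 0.0750.
Accumulation ratio R = 1/(1 − f) ≈ 1/0.9250 ≈ 1.0811.
Single-dose peak C₀ = D/Vd = 1217/163 ≈ 7.466 μg/mL.
Steady-state peak Cmax,ss = C₀·R ≈ 7.466 × 1.0811 ≈ 8.071 μg/mL.
One interval later, Cmin,ss = Cmax,ss·e^(−kτ) ≈ 8.071 × 0.0750 ≈ 0.605 μg/mL.
Trough 0.6 μg/mL vs MEC 1 μg/mL: subtherapeutic.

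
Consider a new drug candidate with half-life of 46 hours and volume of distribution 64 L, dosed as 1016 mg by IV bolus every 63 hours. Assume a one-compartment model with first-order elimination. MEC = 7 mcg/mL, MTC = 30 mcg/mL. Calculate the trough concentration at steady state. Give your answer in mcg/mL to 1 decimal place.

10.0 mcg/mL

τ/t½ = 63/46 ≈ 1.3696, so fraction remaining f = (1/2)^(63/46) ≈ 0.3870.
Single-dose peak C₀ = D/Vd = 1016/64 ≈ 15.875 mcg/mL.
Steady-state trough Cmin,ss = C₀·f/(1−f) ≈ 15.875 × 0.3870/0.6130 ≈ 10.022 mcg/mL.
Trough 10.0 mcg/mL vs MEC 7 mcg/mL: adequate.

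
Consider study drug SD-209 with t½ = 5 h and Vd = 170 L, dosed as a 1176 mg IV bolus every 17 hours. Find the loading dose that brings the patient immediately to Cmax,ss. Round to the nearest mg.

1299 mg

f = (1/2)^(17/5) ≈ 0.094732; accumulation ratio R = 1/(1−f) ≈ 1.10465.
Loading dose to hit Cmax,ss on first dose: D_load = D_maint·R ≈ 1176 × 1.10465 ≈ 1299.07 mg.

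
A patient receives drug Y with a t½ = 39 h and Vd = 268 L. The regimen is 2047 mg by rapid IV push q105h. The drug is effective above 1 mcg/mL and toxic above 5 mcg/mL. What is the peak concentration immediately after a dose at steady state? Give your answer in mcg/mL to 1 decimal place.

k = ln2/t½ = ln2/39 ≈ 0.017773 h⁻¹; fraction remaining f = e^(−kτ) = e^(−0.017773×105) ≈ 0.1547.
At steady state, accumulation factor R = 1/(1 − e^(−kτ)) ≈ 1.1830.
Each bolus raises the concentration by D/Vd = 2047/268 ≈ 7.638 mcg/mL.
Steady-state peak Cmax,ss = C₀·R ≈ 7.638 × 1.1830 ≈ 9.036 mcg/mL.
Peak 9.0 mcg/mL vs MTC 5 mcg/mL: exceeds toxic threshold.

9.0 mcg/mL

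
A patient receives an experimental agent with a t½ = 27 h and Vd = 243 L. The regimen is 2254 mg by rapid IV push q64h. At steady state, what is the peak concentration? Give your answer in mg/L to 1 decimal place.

τ/t½ = 64/27 ≈ 2.3704, so fraction remaining f = (1/2)^(64/27) ≈ 0.1934.
Accumulation ratio R = 1/(1 − f) ≈ 1/0.8066 ≈ 1.2398.
Single-dose peak C₀ = D/Vd = 2254/243 ≈ 9.276 mg/L.
Cmax,ss = C₀/(1 − f) ≈ 9.276/0.8066 ≈ 11.500 mg/L.

11.5 mg/L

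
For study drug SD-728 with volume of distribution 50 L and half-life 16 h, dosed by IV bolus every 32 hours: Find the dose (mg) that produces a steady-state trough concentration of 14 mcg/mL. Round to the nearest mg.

2100 mg

τ/t½ = 32/16 ≈ 2, so f = (1/2)^(32/16) ≈ 0.250000.
Cmin,ss = (D/Vd)·f/(1−f), so D = Cmin,ss·Vd·(1−f)/f.
D = 14 × 50 × (1−f)/f ≈ 14 × 50 × 3.00000 ≈ 2100.00 mg.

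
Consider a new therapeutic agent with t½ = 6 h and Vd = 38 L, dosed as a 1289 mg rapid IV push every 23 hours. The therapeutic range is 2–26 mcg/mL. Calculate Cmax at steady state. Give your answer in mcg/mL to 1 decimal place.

Over one 23-h interval, 23/6 ≈ 3.8333 half-lives elapse, leaving f ≈ 0.0702 of each dose.
At steady state, accumulation factor R = 1/(1 − e^(−kτ)) ≈ 1.0755.
Single-dose peak C₀ = D/Vd = 1289/38 ≈ 33.921 mcg/mL.
Steady-state peak Cmax,ss = C₀·R ≈ 33.921 × 1.0755 ≈ 36.482 mcg/mL.
Peak 36.5 mcg/mL vs MTC 26 mcg/mL: exceeds toxic threshold.

36.5 mcg/mL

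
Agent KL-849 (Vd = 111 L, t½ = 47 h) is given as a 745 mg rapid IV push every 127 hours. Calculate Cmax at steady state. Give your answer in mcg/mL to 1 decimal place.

τ/t½ = 127/47 ≈ 2.7021, so fraction remaining f = (1/2)^(127/47) ≈ 0.1537.
At steady state, accumulation factor R = 1/(1 − e^(−kτ)) ≈ 1.1816.
Single-dose peak C₀ = D/Vd = 745/111 ≈ 6.712 mcg/mL.
Steady-state peak Cmax,ss = C₀·R ≈ 6.712 × 1.1816 ≈ 7.931 mcg/mL.

7.9 mcg/mL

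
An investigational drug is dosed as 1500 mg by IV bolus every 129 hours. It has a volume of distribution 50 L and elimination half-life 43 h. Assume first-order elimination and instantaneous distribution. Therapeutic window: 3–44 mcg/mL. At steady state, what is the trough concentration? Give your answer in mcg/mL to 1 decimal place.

The dosing interval is 3 half-lives, so f = 2^(−3) = 0.125.
At steady state, R = 1/(1 − 0.125) = 8/7.
Single-dose peak C₀ = D/Vd = 1500/50 = 30 mcg/mL.
Steady-state peak Cmax,ss = C₀·R = 30 × 8/7 ≈ 34.286 mcg/mL.
Steady-state trough Cmin,ss = Cmax,ss·f ≈ 34.286 × 0.125 ≈ 4.286 mcg/mL.
Trough 4.3 mcg/mL vs MEC 3 mcg/mL: adequate.

4.3 mcg/mL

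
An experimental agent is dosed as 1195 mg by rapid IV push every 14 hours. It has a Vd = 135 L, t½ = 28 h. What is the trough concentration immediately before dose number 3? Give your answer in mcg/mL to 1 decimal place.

f = (1/2)^(τ/t½) = (1/2)^(14/28) ≈ 0.7071.
C₀ = D/Vd = 1195/135 ≈ 8.852 mcg/mL.
Before the 3rd dose, 2 doses have been given. Superposition: Cmin = C₀·(f + f²).
≈ 8.852 × (0.7071 + 0.5000) ≈ 8.852 × 1.2071 ≈ 10.685 mcg/mL.

10.7 mcg/mL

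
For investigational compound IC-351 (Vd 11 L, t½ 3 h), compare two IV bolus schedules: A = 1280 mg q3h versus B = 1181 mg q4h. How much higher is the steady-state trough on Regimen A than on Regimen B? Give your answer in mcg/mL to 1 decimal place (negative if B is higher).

45.7 mcg/mL

Regimen A: f = (1/2)^(3/3) ≈ 0.5000; Cmin,ss = (1280/11)·f/(1−f) ≈ 116.364 mcg/mL.
Regimen B: f = (1/2)^(4/3) ≈ 0.3969; Cmin,ss = (1181/11)·f/(1−f) ≈ 70.656 mcg/mL.
Difference ≈ 116.364 − 70.656 ≈ 45.708 mcg/mL.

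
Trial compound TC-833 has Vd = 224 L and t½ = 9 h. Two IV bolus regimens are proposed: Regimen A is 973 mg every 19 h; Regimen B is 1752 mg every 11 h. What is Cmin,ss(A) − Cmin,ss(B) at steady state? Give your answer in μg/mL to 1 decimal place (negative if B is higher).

-4.6 μg/mL

Regimen A: f = (1/2)^(19/9) ≈ 0.2315; Cmin,ss = (973/224)·f/(1−f) ≈ 1.308 μg/mL.
Regimen B: f = (1/2)^(11/9) ≈ 0.4286; Cmin,ss = (1752/224)·f/(1−f) ≈ 5.867 μg/mL.
Difference ≈ 1.308 − 5.867 ≈ -4.559 μg/mL.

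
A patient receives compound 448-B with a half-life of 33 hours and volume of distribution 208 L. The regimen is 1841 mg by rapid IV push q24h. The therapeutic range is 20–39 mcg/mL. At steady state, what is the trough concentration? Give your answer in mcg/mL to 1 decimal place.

13.5 mcg/mL

Over one 24-h interval, 24/33 ≈ 0.72727 half-lives elapse, leaving f ≈ 0.6040 of each dose.
Accumulation ratio R = 1/(1 − f) ≈ 1/0.3960 ≈ 2.5253.
Single-dose peak C₀ = D/Vd = 1841/208 ≈ 8.851 mcg/mL.
Cmax,ss = C₀/(1 − f) ≈ 8.851/0.3960 ≈ 22.351 mcg/mL.
Steady-state trough Cmin,ss = Cmax,ss·f ≈ 22.351 × 0.6040 ≈ 13.500 mcg/mL.
Trough 13.5 mcg/mL vs MEC 20 mcg/mL: subtherapeutic.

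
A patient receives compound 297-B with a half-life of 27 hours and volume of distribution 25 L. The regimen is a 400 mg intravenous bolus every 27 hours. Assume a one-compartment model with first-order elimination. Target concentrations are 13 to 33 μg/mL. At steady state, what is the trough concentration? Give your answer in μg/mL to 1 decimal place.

16.0 μg/mL

The dosing interval is 1 half-life, so f = 2^(−1) = 0.5.
Accumulation ratio R = 1/(1 − f) = 1/0.5 = 2/1.
Single-dose peak C₀ = D/Vd = 400/25 = 16 μg/mL.
Steady-state peak Cmax,ss = C₀·R = 16 × 2/1 ≈ 32.000 μg/mL.
Steady-state trough Cmin,ss = Cmax,ss·f ≈ 32.000 × 0.5 ≈ 16.000 μg/mL.
Trough 16.0 μg/mL vs MEC 13 μg/mL: adequate.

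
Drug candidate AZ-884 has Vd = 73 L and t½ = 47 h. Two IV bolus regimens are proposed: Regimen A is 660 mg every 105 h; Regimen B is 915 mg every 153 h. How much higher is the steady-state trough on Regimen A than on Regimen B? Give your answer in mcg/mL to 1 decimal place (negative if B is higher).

1.0 mcg/mL

Regimen A: f = (1/2)^(105/47) ≈ 0.2126; Cmin,ss = (660/73)·f/(1−f) ≈ 2.441 mcg/mL.
Regimen B: f = (1/2)^(153/47) ≈ 0.1047; Cmin,ss = (915/73)·f/(1−f) ≈ 1.466 mcg/mL.
Difference ≈ 2.441 − 1.466 ≈ 0.975 mcg/mL.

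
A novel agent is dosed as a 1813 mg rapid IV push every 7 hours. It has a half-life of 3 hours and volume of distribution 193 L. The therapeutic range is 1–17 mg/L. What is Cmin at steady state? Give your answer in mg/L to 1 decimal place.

2.3 mg/L

k = ln2/t½ = ln2/3 ≈ 0.231049 h⁻¹; fraction remaining f = e^(−kτ) = e^(−0.231049×7) ≈ 0.1984.
Accumulation ratio R = 1/(1 − f) ≈ 1/0.8016 ≈ 1.2475.
Single-dose peak C₀ = D/Vd = 1813/193 ≈ 9.394 mg/L.
Cmax,ss = C₀/(1 − f) ≈ 9.394/0.8016 ≈ 11.719 mg/L.
One interval later, Cmin,ss = Cmax,ss·e^(−kτ) ≈ 11.719 × 0.1984 ≈ 2.325 mg/L.
Trough 2.3 mg/L vs MEC 1 mg/L: adequate.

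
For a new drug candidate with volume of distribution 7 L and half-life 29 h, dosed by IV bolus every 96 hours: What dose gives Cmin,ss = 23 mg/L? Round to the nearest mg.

1436 mg

τ/t½ = 96/29 ≈ 3.3103, so f = (1/2)^(96/29) ≈ 0.100806.
Cmin,ss = (D/Vd)·f/(1−f), so D = Cmin,ss·Vd·(1−f)/f.
D = 23 × 7 × (1−f)/f ≈ 23 × 7 × 8.92004 ≈ 1436.13 mg.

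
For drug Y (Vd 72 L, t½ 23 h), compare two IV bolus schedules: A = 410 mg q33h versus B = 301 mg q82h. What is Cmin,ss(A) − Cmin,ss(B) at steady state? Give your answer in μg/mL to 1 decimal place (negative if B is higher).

3.0 μg/mL

Regimen A: f = (1/2)^(33/23) ≈ 0.3699; Cmin,ss = (410/72)·f/(1−f) ≈ 3.343 μg/mL.
Regimen B: f = (1/2)^(82/23) ≈ 0.0845; Cmin,ss = (301/72)·f/(1−f) ≈ 0.386 μg/mL.
Difference ≈ 3.343 − 0.386 ≈ 2.957 μg/mL.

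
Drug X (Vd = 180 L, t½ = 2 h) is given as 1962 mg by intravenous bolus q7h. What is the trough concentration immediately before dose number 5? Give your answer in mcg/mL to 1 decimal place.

f = (1/2)^(τ/t½) = (1/2)^(7/2) ≈ 0.0884.
C₀ = D/Vd = 1962/180 ≈ 10.900 mcg/mL.
Before the 5th dose, 4 doses have been given. Superposition: Cmin = C₀·(f + f² + … + f^4).
≈ 10.900 × (0.0884 + 0.0078 + 0.0007 + 0.0001) ≈ 10.900 × 0.0970 ≈ 1.057 mcg/mL.

1.1 mcg/mL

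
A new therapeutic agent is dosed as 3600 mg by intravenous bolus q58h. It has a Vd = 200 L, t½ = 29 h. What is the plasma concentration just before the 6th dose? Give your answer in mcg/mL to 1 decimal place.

f = (1/2)^(τ/t½) = (1/2)^(58/29) ≈ 0.2500.
C₀ = D/Vd = 3600/200 ≈ 18.000 mcg/mL.
Before the 6th dose, 5 doses have been given. Superposition: Cmin = C₀·(f + f² + … + f^5).
≈ 18.000 × (0.2500 + 0.0625 + 0.0156 + 0.0039 + 0.0010) ≈ 18.000 × 0.3330 ≈ 5.994 mcg/mL.

6.0 mcg/mL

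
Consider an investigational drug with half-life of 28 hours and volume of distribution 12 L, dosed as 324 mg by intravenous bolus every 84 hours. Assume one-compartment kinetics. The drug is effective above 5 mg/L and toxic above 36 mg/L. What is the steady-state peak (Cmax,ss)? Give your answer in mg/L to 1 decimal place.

τ = 84 h = 3 half-lives, so f = (1/2)^3 = 0.125.
At steady state, R = 1/(1 − 0.125) = 8/7.
Single-dose peak C₀ = D/Vd = 324/12 = 27 mg/L.
Steady-state peak Cmax,ss = C₀·R = 27 × 8/7 ≈ 30.857 mg/L.
Peak 30.9 mg/L vs MTC 36 mg/L: below toxic threshold.

30.9 mg/L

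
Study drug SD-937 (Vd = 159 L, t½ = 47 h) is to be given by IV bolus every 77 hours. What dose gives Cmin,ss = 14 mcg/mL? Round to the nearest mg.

4704 mg

τ/t½ = 77/47 ≈ 1.6383, so f = (1/2)^(77/47) ≈ 0.321235.
Cmin,ss = (D/Vd)·f/(1−f), so D = Cmin,ss·Vd·(1−f)/f.
D = 14 × 159 × (1−f)/f ≈ 14 × 159 × 2.11299 ≈ 4703.52 mg.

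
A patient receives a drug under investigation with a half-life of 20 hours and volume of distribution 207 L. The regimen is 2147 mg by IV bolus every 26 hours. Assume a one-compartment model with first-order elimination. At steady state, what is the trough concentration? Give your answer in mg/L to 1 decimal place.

7.1 mg/L

τ/t½ = 26/20 ≈ 1.3, so fraction remaining f = (1/2)^(26/20) ≈ 0.4061.
Accumulation ratio R = 1/(1 − f) ≈ 1/0.5939 ≈ 1.6838.
Each bolus raises the concentration by D/Vd = 2147/207 ≈ 10.372 mg/L.
Steady-state peak Cmax,ss = C₀·R ≈ 10.372 × 1.6838 ≈ 17.464 mg/L.
Steady-state trough Cmin,ss = Cmax,ss·f ≈ 17.464 × 0.4061 ≈ 7.092 mg/L.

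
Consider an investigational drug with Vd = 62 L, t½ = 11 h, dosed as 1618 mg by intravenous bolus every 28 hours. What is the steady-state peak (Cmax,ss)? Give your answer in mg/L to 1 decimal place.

Over one 28-h interval, 28/11 ≈ 2.5455 half-lives elapse, leaving f ≈ 0.1713 of each dose.
Accumulation ratio R = 1/(1 − f) ≈ 1/0.8287 ≈ 1.2067.
Each bolus raises the concentration by D/Vd = 1618/62 ≈ 26.097 mg/L.
Cmax,ss = C₀/(1 − f) ≈ 26.097/0.8287 ≈ 31.491 mg/L.

31.5 mg/L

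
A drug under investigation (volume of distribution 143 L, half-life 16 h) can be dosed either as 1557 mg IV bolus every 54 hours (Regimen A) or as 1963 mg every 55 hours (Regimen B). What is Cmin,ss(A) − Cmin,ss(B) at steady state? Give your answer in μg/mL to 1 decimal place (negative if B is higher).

-0.2 μg/mL

Regimen A: f = (1/2)^(54/16) ≈ 0.0964; Cmin,ss = (1557/143)·f/(1−f) ≈ 1.162 μg/mL.
Regimen B: f = (1/2)^(55/16) ≈ 0.0923; Cmin,ss = (1963/143)·f/(1−f) ≈ 1.396 μg/mL.
Difference ≈ 1.162 − 1.396 ≈ -0.234 μg/mL.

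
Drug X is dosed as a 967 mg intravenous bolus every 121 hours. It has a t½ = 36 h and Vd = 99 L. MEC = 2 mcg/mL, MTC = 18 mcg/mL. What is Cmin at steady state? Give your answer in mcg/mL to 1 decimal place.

τ/t½ = 121/36 ≈ 3.3611, so fraction remaining f = (1/2)^(121/36) ≈ 0.0973.
Each bolus raises the concentration by D/Vd = 967/99 ≈ 9.768 mcg/mL.
Steady-state trough Cmin,ss = C₀·f/(1−f) ≈ 9.768 × 0.0973/0.9027 ≈ 1.053 mcg/mL.
Trough 1.1 mcg/mL vs MEC 2 mcg/mL: subtherapeutic.

1.1 mcg/mL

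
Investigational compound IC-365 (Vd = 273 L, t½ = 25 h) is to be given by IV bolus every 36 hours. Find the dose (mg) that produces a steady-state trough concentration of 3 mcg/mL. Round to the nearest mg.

1403 mg

τ/t½ = 36/25 ≈ 1.44, so f = (1/2)^(36/25) ≈ 0.368567.
Cmin,ss = (D/Vd)·f/(1−f), so D = Cmin,ss·Vd·(1−f)/f.
D = 3 × 273 × (1−f)/f ≈ 3 × 273 × 1.71321 ≈ 1403.12 mg.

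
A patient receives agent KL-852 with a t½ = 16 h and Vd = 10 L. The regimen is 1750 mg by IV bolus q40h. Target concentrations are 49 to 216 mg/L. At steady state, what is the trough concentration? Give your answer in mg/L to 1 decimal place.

τ/t½ = 40/16 ≈ 2.5, so fraction remaining f = (1/2)^(40/16) ≈ 0.1768.
Accumulation ratio R = 1/(1 − f) ≈ 1/0.8232 ≈ 1.2148.
Single-dose peak C₀ = D/Vd = 1750/10 ≈ 175.000 mg/L.
Cmax,ss = C₀/(1 − f) ≈ 175.000/0.8232 ≈ 212.585 mg/L.
One interval later, Cmin,ss = Cmax,ss·e^(−kτ) ≈ 212.585 × 0.1768 ≈ 37.585 mg/L.
Trough 37.6 mg/L vs MEC 49 mg/L: subtherapeutic.

37.6 mg/L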